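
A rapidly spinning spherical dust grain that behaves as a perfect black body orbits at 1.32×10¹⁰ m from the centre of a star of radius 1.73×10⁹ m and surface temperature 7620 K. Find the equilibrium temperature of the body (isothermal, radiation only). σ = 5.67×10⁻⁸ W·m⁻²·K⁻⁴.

T ≈ 1950 K

The star's surface emits σT_*⁴; at distance d the flux is S = σT_*⁴(R_*/d)².
S = 5.67×10⁻⁸·(7620)⁴·(1.73×10⁹/1.32×10¹⁰)² = 3.284×10⁶ W/m².
For an isothermal sphere T⁴ = (1−a)S/(4σ) = 1.448×10¹³ K⁴.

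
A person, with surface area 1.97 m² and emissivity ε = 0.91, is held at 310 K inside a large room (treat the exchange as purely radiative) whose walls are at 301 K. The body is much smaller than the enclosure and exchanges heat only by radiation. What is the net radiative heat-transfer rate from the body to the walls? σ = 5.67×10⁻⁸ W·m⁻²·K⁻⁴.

P_net ≈ 104 W

For a small grey body in a large enclosure: P_net = εσA(T_body⁴ − T_wall⁴).
A = 1.97 m²; T_body⁴ − T_wall⁴ = 9.235×10⁹ − 8.209×10⁹ = 1.027×10⁹ K⁴.
|P_net| = 0.91·5.67×10⁻⁸·1.970·1.027×10⁹.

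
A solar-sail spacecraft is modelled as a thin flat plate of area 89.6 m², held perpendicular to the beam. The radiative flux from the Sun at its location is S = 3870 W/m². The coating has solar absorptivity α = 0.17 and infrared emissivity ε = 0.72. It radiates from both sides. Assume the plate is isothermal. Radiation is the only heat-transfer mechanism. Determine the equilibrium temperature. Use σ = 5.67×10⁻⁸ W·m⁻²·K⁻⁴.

At equilibrium, absorbed power = emitted power.
Absorbing cross-section = A = 89.60 m²; emitting surface = 2A = 179.2 m² (ratio 2).
αS·A_cross = εσ·A_surf·T⁴  ⇒  T⁴ = αS/(ε·2σ).
T⁴ = 0.170·3870/(0.72·2·5.67×10⁻⁸) = 8.058×10⁹ K⁴.
T = (8.058×10⁹)^(1/4).

T ≈ 300 K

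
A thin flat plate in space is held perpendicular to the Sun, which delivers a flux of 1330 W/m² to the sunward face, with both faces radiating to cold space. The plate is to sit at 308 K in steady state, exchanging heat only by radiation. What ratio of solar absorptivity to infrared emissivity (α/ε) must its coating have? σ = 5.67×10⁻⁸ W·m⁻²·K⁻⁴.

Balance: αS·A = εσ·2A·T⁴ ⇒ α/ε = 2σT⁴/S.
α/ε = 2·5.67×10⁻⁸·(308)⁴/1330 = 2·5.67×10⁻⁸·8.999×10⁹/1330.

α/ε ≈ 0.767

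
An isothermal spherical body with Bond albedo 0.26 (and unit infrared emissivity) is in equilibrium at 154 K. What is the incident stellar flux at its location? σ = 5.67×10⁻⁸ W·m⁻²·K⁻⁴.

S ≈ 172 W/m²

(1−a)S·πr² = σ·4πr²·T⁴ ⇒ S = 4σT⁴/(1−a).
S = 4·5.67×10⁻⁸·5.624×10⁸/0.740.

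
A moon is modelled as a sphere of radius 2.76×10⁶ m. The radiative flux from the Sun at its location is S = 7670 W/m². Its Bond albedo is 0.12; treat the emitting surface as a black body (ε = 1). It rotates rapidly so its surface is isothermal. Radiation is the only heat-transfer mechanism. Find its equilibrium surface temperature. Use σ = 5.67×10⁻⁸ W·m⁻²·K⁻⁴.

At equilibrium, absorbed power = emitted power.
Absorbing cross-section = πr² = 2.393×10¹³ m²; emitting surface = 4πr² = 9.573×10¹³ m² (ratio 4).
(1−a)S·A_cross = εσ·A_surf·T⁴  ⇒  T⁴ = (1−a)S/(4σ).
T⁴ = 0.880·7670/(4·5.67×10⁻⁸) = 2.976×10¹⁰ K⁴.
T = (2.976×10¹⁰)^(1/4).

T ≈ 415 K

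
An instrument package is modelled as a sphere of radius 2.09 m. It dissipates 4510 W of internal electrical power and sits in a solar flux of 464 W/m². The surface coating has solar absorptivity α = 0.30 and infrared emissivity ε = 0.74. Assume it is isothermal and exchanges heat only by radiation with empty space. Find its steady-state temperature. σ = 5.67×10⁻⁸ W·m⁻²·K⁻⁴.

T ≈ 230 K

At steady state, absorbed solar power + internal power = radiated power.
Absorbed: α·S·A_cross = 0.30·464·13.72 = 1910 W (cross-section πr²).
Total input = 1910 + 4510 = 6420 W.
Radiated: εσ·A_surf·T⁴ with A_surf = 4πr² = 54.89 m².
T⁴ = 6420/(0.74·5.67×10⁻⁸·54.89) = 2.788×10⁹ K⁴.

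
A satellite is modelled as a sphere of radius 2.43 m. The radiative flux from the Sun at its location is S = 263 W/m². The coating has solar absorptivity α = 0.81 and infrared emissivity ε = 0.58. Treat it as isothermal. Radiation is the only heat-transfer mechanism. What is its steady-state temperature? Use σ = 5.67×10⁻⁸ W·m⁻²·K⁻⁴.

T ≈ 201 K

At equilibrium, absorbed power = emitted power.
Absorbing cross-section = πr² = 18.55 m²; emitting surface = 4πr² = 74.20 m² (ratio 4).
αS·A_cross = εσ·A_surf·T⁴  ⇒  T⁴ = αS/(ε·4σ).
T⁴ = 0.810·263/(0.58·4·5.67×10⁻⁸) = 1.619×10⁹ K⁴.
T = (1.619×10⁹)^(1/4).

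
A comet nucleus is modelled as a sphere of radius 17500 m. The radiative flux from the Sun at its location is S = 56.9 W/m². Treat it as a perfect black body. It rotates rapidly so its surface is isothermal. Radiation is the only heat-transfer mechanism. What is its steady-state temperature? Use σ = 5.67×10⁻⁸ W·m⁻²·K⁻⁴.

T ≈ 126 K

At equilibrium, absorbed power = emitted power.
Absorbing cross-section = πr² = 9.621×10⁸ m²; emitting surface = 4πr² = 3.848×10⁹ m² (ratio 4).
S·A_cross = εσ·A_surf·T⁴  ⇒  T⁴ = S/(4σ).
T⁴ = 1.00·56.9/(4·5.67×10⁻⁸) = 2.509×10⁸ K⁴.
T = (2.509×10⁸)^(1/4).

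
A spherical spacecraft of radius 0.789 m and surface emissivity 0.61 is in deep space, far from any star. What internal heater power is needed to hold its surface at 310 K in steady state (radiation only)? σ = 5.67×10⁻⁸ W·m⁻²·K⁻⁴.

P ≈ 2500 W

P = εσ·4πr²·T⁴.
4πr² = 7.823 m²; T⁴ = 9.235×10⁹ K⁴.
P = 0.61·5.67×10⁻⁸·7.823·9.235×10⁹.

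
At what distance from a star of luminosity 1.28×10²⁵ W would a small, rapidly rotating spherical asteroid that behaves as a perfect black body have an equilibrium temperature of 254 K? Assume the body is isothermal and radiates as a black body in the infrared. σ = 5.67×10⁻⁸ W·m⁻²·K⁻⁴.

For an isothermal black-emitting sphere, (1−a)S·πr² = σ·4πr²·T⁴ ⇒ S = 4σT⁴/(1−a).
S = 4·5.67×10⁻⁸·(254)⁴/1.00 = 944.0 W/m².
Flux falls as S = L/(4πd²), so d = √(L/(4πS)) = √(1.28×10²⁵/(4π·944.0)).

d ≈ 3.28×10¹⁰ m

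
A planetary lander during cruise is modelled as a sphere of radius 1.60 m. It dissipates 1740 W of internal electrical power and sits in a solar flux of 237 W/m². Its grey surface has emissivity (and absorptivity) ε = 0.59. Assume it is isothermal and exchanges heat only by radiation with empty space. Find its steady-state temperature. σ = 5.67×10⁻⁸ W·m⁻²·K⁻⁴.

At steady state, absorbed solar power + internal power = radiated power.
Absorbed: α·S·A_cross = 0.59·237·8.042 = 1125 W (cross-section πr²).
Total input = 1125 + 1740 = 2865 W.
Radiated: εσ·A_surf·T⁴ with A_surf = 4πr² = 32.17 m².
T⁴ = 2865/(0.59·5.67×10⁻⁸·32.17) = 2.662×10⁹ K⁴.

T ≈ 227 K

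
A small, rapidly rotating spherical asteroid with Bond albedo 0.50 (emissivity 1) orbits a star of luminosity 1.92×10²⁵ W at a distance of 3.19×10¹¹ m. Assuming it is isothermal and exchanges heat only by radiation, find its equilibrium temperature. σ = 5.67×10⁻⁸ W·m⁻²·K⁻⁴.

T ≈ 75.9 K

First find the stellar flux at distance d: S = L/(4πd²) = 1.92×10²⁵/(4π·(3.19×10¹¹)²) = 15.01 W/m².
For an isothermal sphere, absorbed (1−a)S·πr² = emitted σ·4πr²·T⁴, so T⁴ = (1−a)S/(4σ).
T⁴ = 0.500·15.01/(4·5.67×10⁻⁸) = 3.310×10⁷ K⁴.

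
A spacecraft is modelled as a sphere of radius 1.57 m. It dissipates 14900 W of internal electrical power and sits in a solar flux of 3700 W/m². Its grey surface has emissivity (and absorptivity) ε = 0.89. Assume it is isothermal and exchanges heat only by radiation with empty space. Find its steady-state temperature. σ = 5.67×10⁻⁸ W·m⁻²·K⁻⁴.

T ≈ 401 K

At steady state, absorbed solar power + internal power = radiated power.
Absorbed: α·S·A_cross = 0.89·3700·7.744 = 25500 W (cross-section πr²).
Total input = 25500 + 14900 = 40400 W.
Radiated: εσ·A_surf·T⁴ with A_surf = 4πr² = 30.97 m².
T⁴ = 40400/(0.89·5.67×10⁻⁸·30.97) = 2.585×10¹⁰ K⁴.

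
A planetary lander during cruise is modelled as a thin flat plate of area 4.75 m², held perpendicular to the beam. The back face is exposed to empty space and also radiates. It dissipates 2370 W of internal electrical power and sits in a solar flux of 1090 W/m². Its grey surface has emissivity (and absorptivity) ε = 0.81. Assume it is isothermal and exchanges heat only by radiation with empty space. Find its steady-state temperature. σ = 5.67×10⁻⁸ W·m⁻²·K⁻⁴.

At steady state, absorbed solar power + internal power = radiated power.
Absorbed: α·S·A_cross = 0.81·1090·4.750 = 4194 W (cross-section A).
Total input = 4194 + 2370 = 6564 W.
Radiated: εσ·A_surf·T⁴ with A_surf = 2A = 9.500 m².
T⁴ = 6564/(0.81·5.67×10⁻⁸·9.500) = 1.504×10¹⁰ K⁴.

T ≈ 350 K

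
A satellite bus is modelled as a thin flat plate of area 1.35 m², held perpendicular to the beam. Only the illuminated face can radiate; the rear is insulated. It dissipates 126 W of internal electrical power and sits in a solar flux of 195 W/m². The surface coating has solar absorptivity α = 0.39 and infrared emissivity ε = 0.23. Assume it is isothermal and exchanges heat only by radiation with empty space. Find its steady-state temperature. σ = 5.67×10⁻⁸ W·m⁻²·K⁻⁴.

T ≈ 338 K

At steady state, absorbed solar power + internal power = radiated power.
Absorbed: α·S·A_cross = 0.39·195·1.350 = 102.7 W (cross-section A).
Total input = 102.7 + 126 = 228.7 W.
Radiated: εσ·A_surf·T⁴ with A_surf = A = 1.350 m².
T⁴ = 228.7/(0.23·5.67×10⁻⁸·1.350) = 1.299×10¹⁰ K⁴.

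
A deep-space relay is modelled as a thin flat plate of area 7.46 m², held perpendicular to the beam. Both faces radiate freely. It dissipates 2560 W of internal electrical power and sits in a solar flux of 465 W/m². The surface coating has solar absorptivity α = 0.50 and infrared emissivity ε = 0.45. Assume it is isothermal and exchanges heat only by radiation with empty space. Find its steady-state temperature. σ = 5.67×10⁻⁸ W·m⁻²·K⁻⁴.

T ≈ 326 K

At steady state, absorbed solar power + internal power = radiated power.
Absorbed: α·S·A_cross = 0.50·465·7.460 = 1734 W (cross-section A).
Total input = 1734 + 2560 = 4294 W.
Radiated: εσ·A_surf·T⁴ with A_surf = 2A = 14.92 m².
T⁴ = 4294/(0.45·5.67×10⁻⁸·14.92) = 1.128×10¹⁰ K⁴.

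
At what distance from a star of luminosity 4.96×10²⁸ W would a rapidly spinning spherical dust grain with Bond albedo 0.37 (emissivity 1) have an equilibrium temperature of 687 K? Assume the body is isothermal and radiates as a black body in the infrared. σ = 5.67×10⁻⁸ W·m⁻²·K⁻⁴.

For an isothermal black-emitting sphere, (1−a)S·πr² = σ·4πr²·T⁴ ⇒ S = 4σT⁴/(1−a).
S = 4·5.67×10⁻⁸·(687)⁴/0.630 = 80190 W/m².
Flux falls as S = L/(4πd²), so d = √(L/(4πS)) = √(4.96×10²⁸/(4π·80190)).

d ≈ 2.22×10¹¹ m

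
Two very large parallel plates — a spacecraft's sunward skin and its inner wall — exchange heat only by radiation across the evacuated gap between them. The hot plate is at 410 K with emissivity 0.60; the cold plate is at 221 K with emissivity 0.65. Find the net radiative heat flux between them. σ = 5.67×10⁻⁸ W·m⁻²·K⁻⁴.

q ≈ 665 W/m²

For two infinite grey parallel plates, q = σ(T₁⁴ − T₂⁴)/(1/ε₁ + 1/ε₂ − 1).
T₁⁴ − T₂⁴ = 2.826×10¹⁰ − 2.385×10⁹ = 2.587×10¹⁰ K⁴.
1/ε₁ + 1/ε₂ − 1 = 1.667 + 1.538 − 1 = 2.205.
q = 5.67×10⁻⁸ × 2.587×10¹⁰ / 2.205.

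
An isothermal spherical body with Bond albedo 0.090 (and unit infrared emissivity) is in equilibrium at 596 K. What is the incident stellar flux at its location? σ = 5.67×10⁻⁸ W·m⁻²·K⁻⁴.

(1−a)S·πr² = σ·4πr²·T⁴ ⇒ S = 4σT⁴/(1−a).
S = 4·5.67×10⁻⁸·1.262×10¹¹/0.910.

S ≈ 31400 W/m²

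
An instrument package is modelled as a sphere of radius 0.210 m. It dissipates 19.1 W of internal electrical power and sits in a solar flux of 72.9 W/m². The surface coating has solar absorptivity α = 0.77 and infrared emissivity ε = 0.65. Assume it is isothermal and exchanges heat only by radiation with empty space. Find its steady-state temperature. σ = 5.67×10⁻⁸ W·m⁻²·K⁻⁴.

At steady state, absorbed solar power + internal power = radiated power.
Absorbed: α·S·A_cross = 0.77·72.9·0.1385 = 7.777 W (cross-section πr²).
Total input = 7.777 + 19.1 = 26.88 W.
Radiated: εσ·A_surf·T⁴ with A_surf = 4πr² = 0.5542 m².
T⁴ = 26.88/(0.65·5.67×10⁻⁸·0.5542) = 1.316×10⁹ K⁴.

T ≈ 190 K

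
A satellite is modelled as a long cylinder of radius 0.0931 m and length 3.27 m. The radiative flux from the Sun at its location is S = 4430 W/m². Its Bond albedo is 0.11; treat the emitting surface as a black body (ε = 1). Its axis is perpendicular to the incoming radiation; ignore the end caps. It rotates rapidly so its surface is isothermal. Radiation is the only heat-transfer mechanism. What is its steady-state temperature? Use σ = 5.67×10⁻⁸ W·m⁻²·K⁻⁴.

T ≈ 386 K

At equilibrium, absorbed power = emitted power.
Absorbing cross-section = 2rL = 0.6089 m²; emitting surface = 2πrL = 1.913 m² (ratio π).
(1−a)S·A_cross = εσ·A_surf·T⁴  ⇒  T⁴ = (1−a)S/(πσ).
T⁴ = 0.890·4430/(π·5.67×10⁻⁸) = 2.213×10¹⁰ K⁴.
T = (2.213×10¹⁰)^(1/4).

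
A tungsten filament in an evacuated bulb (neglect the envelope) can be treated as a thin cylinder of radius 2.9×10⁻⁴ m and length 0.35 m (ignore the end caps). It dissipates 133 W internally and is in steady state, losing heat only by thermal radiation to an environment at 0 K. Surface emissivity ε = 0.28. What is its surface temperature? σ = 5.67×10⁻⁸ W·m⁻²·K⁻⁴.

Steady state: internal power = radiated power, P = εσA T⁴.
Radiating area A = 2πrL = 6.377×10⁻⁴ m².
T⁴ = P/(εσA) = 133/(0.28·5.67×10⁻⁸·6.377×10⁻⁴) = 1.314×10¹³ K⁴.
T = (1.314×10¹³)^(1/4).

T ≈ 1900 K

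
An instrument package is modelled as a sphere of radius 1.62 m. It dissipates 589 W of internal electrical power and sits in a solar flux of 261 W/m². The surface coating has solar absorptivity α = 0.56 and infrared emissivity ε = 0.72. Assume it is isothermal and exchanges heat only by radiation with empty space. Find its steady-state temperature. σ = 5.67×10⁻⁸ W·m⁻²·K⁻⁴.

At steady state, absorbed solar power + internal power = radiated power.
Absorbed: α·S·A_cross = 0.56·261·8.245 = 1205 W (cross-section πr²).
Total input = 1205 + 589 = 1794 W.
Radiated: εσ·A_surf·T⁴ with A_surf = 4πr² = 32.98 m².
T⁴ = 1794/(0.72·5.67×10⁻⁸·32.98) = 1.333×10⁹ K⁴.

T ≈ 191 K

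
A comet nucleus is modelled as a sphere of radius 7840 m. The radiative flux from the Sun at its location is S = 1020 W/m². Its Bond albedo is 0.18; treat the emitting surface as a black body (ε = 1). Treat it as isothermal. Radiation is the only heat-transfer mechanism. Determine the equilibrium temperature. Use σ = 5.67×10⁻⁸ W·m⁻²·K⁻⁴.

At equilibrium, absorbed power = emitted power.
Absorbing cross-section = πr² = 1.931×10⁸ m²; emitting surface = 4πr² = 7.724×10⁸ m² (ratio 4).
(1−a)S·A_cross = εσ·A_surf·T⁴  ⇒  T⁴ = (1−a)S/(4σ).
T⁴ = 0.820·1020/(4·5.67×10⁻⁸) = 3.688×10⁹ K⁴.
T = (3.688×10⁹)^(1/4).

T ≈ 246 K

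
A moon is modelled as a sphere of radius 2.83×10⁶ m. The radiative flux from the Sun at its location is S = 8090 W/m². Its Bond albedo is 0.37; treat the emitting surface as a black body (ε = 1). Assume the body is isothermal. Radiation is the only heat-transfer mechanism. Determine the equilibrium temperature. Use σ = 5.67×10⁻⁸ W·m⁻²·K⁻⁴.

T ≈ 387 K

At equilibrium, absorbed power = emitted power.
Absorbing cross-section = πr² = 2.516×10¹³ m²; emitting surface = 4πr² = 1.006×10¹⁴ m² (ratio 4).
(1−a)S·A_cross = εσ·A_surf·T⁴  ⇒  T⁴ = (1−a)S/(4σ).
T⁴ = 0.630·8090/(4·5.67×10⁻⁸) = 2.247×10¹⁰ K⁴.
T = (2.247×10¹⁰)^(1/4).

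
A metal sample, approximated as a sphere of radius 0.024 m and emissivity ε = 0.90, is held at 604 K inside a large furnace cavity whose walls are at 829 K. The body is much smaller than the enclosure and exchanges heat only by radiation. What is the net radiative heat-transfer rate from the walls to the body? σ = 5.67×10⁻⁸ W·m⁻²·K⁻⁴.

For a small grey body in a large enclosure: P_net = εσA(T_body⁴ − T_wall⁴).
A = 4πr² = 0.007238 m²; T_body⁴ − T_wall⁴ = 1.331×10¹¹ − 4.723×10¹¹ = -3.392×10¹¹ K⁴.
|P_net| = 0.90·5.67×10⁻⁸·0.007238·3.392×10¹¹.

P_net ≈ 125 W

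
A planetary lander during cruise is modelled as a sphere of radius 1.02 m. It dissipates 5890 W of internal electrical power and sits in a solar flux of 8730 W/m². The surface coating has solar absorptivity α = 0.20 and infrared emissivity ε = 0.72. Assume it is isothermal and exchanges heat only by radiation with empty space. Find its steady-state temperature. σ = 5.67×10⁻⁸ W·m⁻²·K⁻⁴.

T ≈ 384 K

At steady state, absorbed solar power + internal power = radiated power.
Absorbed: α·S·A_cross = 0.20·8730·3.269 = 5707 W (cross-section πr²).
Total input = 5707 + 5890 = 11600 W.
Radiated: εσ·A_surf·T⁴ with A_surf = 4πr² = 13.07 m².
T⁴ = 11600/(0.72·5.67×10⁻⁸·13.07) = 2.173×10¹⁰ K⁴.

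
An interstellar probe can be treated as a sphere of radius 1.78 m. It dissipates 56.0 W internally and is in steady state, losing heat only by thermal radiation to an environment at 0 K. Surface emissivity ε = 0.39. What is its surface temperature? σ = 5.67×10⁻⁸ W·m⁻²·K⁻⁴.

Steady state: internal power = radiated power, P = εσA T⁴.
Radiating area A = 4πr² = 39.82 m².
T⁴ = P/(εσA) = 56.0/(0.39·5.67×10⁻⁸·39.82) = 6.360×10⁷ K⁴.
T = (6.360×10⁷)^(1/4).

T ≈ 89.3 K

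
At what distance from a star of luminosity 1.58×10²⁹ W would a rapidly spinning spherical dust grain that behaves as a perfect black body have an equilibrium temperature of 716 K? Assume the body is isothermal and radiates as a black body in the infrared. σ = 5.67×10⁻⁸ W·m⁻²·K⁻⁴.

d ≈ 4.59×10¹¹ m

For an isothermal black-emitting sphere, (1−a)S·πr² = σ·4πr²·T⁴ ⇒ S = 4σT⁴/(1−a).
S = 4·5.67×10⁻⁸·(716)⁴/1.00 = 59610 W/m².
Flux falls as S = L/(4πd²), so d = √(L/(4πS)) = √(1.58×10²⁹/(4π·59610)).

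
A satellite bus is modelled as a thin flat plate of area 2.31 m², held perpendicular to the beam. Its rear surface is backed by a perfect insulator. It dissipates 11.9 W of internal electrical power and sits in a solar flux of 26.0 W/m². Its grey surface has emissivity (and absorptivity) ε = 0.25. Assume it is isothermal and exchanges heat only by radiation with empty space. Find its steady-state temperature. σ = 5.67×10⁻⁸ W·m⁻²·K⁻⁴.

At steady state, absorbed solar power + internal power = radiated power.
Absorbed: α·S·A_cross = 0.25·26.0·2.310 = 15.02 W (cross-section A).
Total input = 15.02 + 11.9 = 26.91 W.
Radiated: εσ·A_surf·T⁴ with A_surf = A = 2.310 m².
T⁴ = 26.91/(0.25·5.67×10⁻⁸·2.310) = 8.220×10⁸ K⁴.

T ≈ 169 K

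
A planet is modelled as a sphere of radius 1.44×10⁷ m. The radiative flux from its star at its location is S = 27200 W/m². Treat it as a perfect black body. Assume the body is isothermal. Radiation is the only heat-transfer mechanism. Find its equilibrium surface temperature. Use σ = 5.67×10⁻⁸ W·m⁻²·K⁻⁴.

At equilibrium, absorbed power = emitted power.
Absorbing cross-section = πr² = 6.514×10¹⁴ m²; emitting surface = 4πr² = 2.606×10¹⁵ m² (ratio 4).
S·A_cross = εσ·A_surf·T⁴  ⇒  T⁴ = S/(4σ).
T⁴ = 1.00·27200/(4·5.67×10⁻⁸) = 1.199×10¹¹ K⁴.
T = (1.199×10¹¹)^(1/4).

T ≈ 588 K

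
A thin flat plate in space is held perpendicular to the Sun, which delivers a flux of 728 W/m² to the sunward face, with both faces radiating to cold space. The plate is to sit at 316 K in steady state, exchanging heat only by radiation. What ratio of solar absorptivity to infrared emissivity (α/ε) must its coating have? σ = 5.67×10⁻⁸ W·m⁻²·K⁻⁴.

α/ε ≈ 1.55

Balance: αS·A = εσ·2A·T⁴ ⇒ α/ε = 2σT⁴/S.
α/ε = 2·5.67×10⁻⁸·(316)⁴/728 = 2·5.67×10⁻⁸·9.971×10⁹/728.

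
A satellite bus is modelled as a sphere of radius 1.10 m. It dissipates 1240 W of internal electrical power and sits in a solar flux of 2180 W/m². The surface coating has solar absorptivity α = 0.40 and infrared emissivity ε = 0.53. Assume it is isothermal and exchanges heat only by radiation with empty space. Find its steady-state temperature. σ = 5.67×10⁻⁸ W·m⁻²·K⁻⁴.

At steady state, absorbed solar power + internal power = radiated power.
Absorbed: α·S·A_cross = 0.40·2180·3.801 = 3315 W (cross-section πr²).
Total input = 3315 + 1240 = 4555 W.
Radiated: εσ·A_surf·T⁴ with A_surf = 4πr² = 15.21 m².
T⁴ = 4555/(0.53·5.67×10⁻⁸·15.21) = 9.968×10⁹ K⁴.

T ≈ 316 K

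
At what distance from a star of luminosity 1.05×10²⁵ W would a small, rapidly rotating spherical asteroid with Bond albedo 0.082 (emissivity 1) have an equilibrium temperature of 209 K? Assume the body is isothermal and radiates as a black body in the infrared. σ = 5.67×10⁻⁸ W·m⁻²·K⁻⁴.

For an isothermal black-emitting sphere, (1−a)S·πr² = σ·4πr²·T⁴ ⇒ S = 4σT⁴/(1−a).
S = 4·5.67×10⁻⁸·(209)⁴/0.918 = 471.4 W/m².
Flux falls as S = L/(4πd²), so d = √(L/(4πS)) = √(1.05×10²⁵/(4π·471.4)).

d ≈ 4.21×10¹⁰ m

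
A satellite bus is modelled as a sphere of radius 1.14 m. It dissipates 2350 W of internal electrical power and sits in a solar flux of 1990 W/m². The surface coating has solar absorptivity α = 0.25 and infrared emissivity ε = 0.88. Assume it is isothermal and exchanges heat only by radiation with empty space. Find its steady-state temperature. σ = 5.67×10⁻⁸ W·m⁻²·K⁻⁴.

T ≈ 271 K

At steady state, absorbed solar power + internal power = radiated power.
Absorbed: α·S·A_cross = 0.25·1990·4.083 = 2031 W (cross-section πr²).
Total input = 2031 + 2350 = 4381 W.
Radiated: εσ·A_surf·T⁴ with A_surf = 4πr² = 16.33 m².
T⁴ = 4381/(0.88·5.67×10⁻⁸·16.33) = 5.377×10⁹ K⁴.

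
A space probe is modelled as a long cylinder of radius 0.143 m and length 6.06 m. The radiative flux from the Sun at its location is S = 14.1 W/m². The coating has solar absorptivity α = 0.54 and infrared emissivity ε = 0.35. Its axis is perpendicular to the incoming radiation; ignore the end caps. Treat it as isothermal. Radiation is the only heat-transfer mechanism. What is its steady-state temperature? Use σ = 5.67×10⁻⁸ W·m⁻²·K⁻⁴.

At equilibrium, absorbed power = emitted power.
Absorbing cross-section = 2rL = 1.733 m²; emitting surface = 2πrL = 5.445 m² (ratio π).
αS·A_cross = εσ·A_surf·T⁴  ⇒  T⁴ = αS/(ε·πσ).
T⁴ = 0.540·14.1/(0.35·π·5.67×10⁻⁸) = 1.221×10⁸ K⁴.
T = (1.221×10⁸)^(1/4).

T ≈ 105 K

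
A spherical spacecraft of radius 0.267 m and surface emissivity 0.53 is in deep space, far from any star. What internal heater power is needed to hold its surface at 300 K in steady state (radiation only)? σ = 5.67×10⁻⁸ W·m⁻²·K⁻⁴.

P ≈ 218 W

P = εσ·4πr²·T⁴.
4πr² = 0.8958 m²; T⁴ = 8.100×10⁹ K⁴.
P = 0.53·5.67×10⁻⁸·0.8958·8.100×10⁹.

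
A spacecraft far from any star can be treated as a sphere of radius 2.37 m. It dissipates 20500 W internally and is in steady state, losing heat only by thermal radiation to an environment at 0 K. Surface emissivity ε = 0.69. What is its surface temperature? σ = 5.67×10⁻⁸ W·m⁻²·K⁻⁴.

T ≈ 294 K

Steady state: internal power = radiated power, P = εσA T⁴.
Radiating area A = 4πr² = 70.58 m².
T⁴ = P/(εσA) = 20500/(0.69·5.67×10⁻⁸·70.58) = 7.424×10⁹ K⁴.
T = (7.424×10⁹)^(1/4).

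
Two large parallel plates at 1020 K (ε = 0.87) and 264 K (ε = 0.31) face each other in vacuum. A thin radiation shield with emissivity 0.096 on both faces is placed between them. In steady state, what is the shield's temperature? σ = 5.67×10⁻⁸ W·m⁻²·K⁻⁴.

T_s ≈ 877 K

In steady state the net flux on the hot side equals that on the cold side.
σ(T₁⁴−T_s⁴)/D₁ = σ(T_s⁴−T₂⁴)/D₂, with D₁ = 1/ε₁+1/ε_s−1 = 10.57, D₂ = 1/ε_s+1/ε₂−1 = 12.64.
Solve for T_s⁴: T_s⁴ = (D₂·T₁⁴ + D₁·T₂⁴)/(D₁+D₂) = 5.918×10¹¹ K⁴.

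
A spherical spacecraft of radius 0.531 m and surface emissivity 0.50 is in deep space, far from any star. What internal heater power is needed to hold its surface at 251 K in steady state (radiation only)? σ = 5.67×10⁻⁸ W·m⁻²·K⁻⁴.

P = εσ·4πr²·T⁴.
4πr² = 3.543 m²; T⁴ = 3.969×10⁹ K⁴.
P = 0.50·5.67×10⁻⁸·3.543·3.969×10⁹.

P ≈ 399 W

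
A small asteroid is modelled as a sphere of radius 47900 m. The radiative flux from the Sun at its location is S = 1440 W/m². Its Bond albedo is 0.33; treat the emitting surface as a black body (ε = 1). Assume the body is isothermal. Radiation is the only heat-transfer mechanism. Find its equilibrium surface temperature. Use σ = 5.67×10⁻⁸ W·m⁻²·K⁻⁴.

At equilibrium, absorbed power = emitted power.
Absorbing cross-section = πr² = 7.208×10⁹ m²; emitting surface = 4πr² = 2.883×10¹⁰ m² (ratio 4).
(1−a)S·A_cross = εσ·A_surf·T⁴  ⇒  T⁴ = (1−a)S/(4σ).
T⁴ = 0.670·1440/(4·5.67×10⁻⁸) = 4.254×10⁹ K⁴.
T = (4.254×10⁹)^(1/4).

T ≈ 255 K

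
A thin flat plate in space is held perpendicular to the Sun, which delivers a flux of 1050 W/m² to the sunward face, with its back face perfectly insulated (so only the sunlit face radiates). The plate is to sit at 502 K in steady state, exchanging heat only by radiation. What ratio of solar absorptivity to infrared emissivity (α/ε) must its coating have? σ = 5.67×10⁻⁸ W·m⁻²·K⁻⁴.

α/ε ≈ 3.43

Balance: αS·A = εσ·1A·T⁴ ⇒ α/ε = σT⁴/S.
α/ε = 5.67×10⁻⁸·(502)⁴/1050 = 5.67×10⁻⁸·6.351×10¹⁰/1050.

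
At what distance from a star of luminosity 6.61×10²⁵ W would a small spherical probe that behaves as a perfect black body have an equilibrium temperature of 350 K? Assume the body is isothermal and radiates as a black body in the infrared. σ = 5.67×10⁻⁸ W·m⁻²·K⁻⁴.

d ≈ 3.93×10¹⁰ m

For an isothermal black-emitting sphere, (1−a)S·πr² = σ·4πr²·T⁴ ⇒ S = 4σT⁴/(1−a).
S = 4·5.67×10⁻⁸·(350)⁴/1.00 = 3403 W/m².
Flux falls as S = L/(4πd²), so d = √(L/(4πS)) = √(6.61×10²⁵/(4π·3403)).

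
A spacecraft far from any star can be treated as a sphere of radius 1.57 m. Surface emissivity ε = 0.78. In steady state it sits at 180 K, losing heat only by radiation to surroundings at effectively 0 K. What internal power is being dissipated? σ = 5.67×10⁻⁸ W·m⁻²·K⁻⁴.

P ≈ 1440 W

Steady state: P = εσA T⁴.
A = 4πr² = 30.97 m²; T⁴ = (180)⁴ = 1.050×10⁹ K⁴.
P = 0.78 × 5.67×10⁻⁸ × 30.97 × 1.050×10⁹.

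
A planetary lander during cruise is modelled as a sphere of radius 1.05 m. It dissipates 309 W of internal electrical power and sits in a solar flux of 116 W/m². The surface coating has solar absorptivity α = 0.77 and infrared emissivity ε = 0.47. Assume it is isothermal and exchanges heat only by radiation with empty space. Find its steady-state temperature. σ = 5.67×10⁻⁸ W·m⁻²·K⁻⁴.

At steady state, absorbed solar power + internal power = radiated power.
Absorbed: α·S·A_cross = 0.77·116·3.464 = 309.4 W (cross-section πr²).
Total input = 309.4 + 309 = 618.4 W.
Radiated: εσ·A_surf·T⁴ with A_surf = 4πr² = 13.85 m².
T⁴ = 618.4/(0.47·5.67×10⁻⁸·13.85) = 1.675×10⁹ K⁴.

T ≈ 202 K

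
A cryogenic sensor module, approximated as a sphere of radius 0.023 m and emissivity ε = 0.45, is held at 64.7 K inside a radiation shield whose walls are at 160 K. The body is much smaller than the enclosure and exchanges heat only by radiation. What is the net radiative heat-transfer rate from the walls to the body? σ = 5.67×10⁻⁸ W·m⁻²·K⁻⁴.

P_net ≈ 0.108 W

For a small grey body in a large enclosure: P_net = εσA(T_body⁴ − T_wall⁴).
A = 4πr² = 0.006648 m²; T_body⁴ − T_wall⁴ = 1.752×10⁷ − 6.554×10⁸ = -6.378×10⁸ K⁴.
|P_net| = 0.45·5.67×10⁻⁸·0.006648·6.378×10⁸.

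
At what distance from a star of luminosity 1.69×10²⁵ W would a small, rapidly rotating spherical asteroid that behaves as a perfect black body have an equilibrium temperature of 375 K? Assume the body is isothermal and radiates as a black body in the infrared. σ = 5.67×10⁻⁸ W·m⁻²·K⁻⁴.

d ≈ 1.73×10¹⁰ m

For an isothermal black-emitting sphere, (1−a)S·πr² = σ·4πr²·T⁴ ⇒ S = 4σT⁴/(1−a).
S = 4·5.67×10⁻⁸·(375)⁴/1.00 = 4485 W/m².
Flux falls as S = L/(4πd²), so d = √(L/(4πS)) = √(1.69×10²⁵/(4π·4485)).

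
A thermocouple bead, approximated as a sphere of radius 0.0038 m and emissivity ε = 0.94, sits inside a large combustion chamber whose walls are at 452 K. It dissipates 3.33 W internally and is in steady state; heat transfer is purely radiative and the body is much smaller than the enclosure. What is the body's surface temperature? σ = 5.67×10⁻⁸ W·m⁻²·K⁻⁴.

For a small grey body in a large enclosure, net radiated power = εσA(T⁴ − T_w⁴).
Steady state: P = εσA(T⁴ − T_w⁴) with A = 4πr² = 1.815×10⁻⁴ m².
T⁴ = P/(εσA) + T_w⁴ = 3.33/(0.94·5.67×10⁻⁸·1.815×10⁻⁴) + (452)⁴
    = 3.443×10¹¹ + 4.174×10¹⁰ = 3.861×10¹¹ K⁴.

T ≈ 788 K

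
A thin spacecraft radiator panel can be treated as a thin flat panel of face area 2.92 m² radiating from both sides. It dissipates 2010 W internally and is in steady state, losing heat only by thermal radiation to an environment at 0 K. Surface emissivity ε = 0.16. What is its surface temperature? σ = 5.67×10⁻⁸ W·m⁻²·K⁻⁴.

T ≈ 441 K

Steady state: internal power = radiated power, P = εσA T⁴.
Radiating area A = 2·2.92 = 5.840 m².
T⁴ = P/(εσA) = 2010/(0.16·5.67×10⁻⁸·5.840) = 3.794×10¹⁰ K⁴.
T = (3.794×10¹⁰)^(1/4).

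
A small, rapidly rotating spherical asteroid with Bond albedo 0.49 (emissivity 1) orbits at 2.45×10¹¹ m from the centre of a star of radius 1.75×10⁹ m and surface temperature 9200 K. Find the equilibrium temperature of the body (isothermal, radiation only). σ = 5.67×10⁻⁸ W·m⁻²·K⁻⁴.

The star's surface emits σT_*⁴; at distance d the flux is S = σT_*⁴(R_*/d)².
S = 5.67×10⁻⁸·(9200)⁴·(1.75×10⁹/2.45×10¹¹)² = 20720 W/m².
For an isothermal sphere T⁴ = (1−a)S/(4σ) = 4.660×10¹⁰ K⁴.

T ≈ 465 K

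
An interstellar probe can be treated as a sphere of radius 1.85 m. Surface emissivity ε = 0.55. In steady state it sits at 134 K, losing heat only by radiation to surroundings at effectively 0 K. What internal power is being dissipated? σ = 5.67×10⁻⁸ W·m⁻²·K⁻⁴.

Steady state: P = εσA T⁴.
A = 4πr² = 43.01 m²; T⁴ = (134)⁴ = 3.224×10⁸ K⁴.
P = 0.55 × 5.67×10⁻⁸ × 43.01 × 3.224×10⁸.

P ≈ 432 W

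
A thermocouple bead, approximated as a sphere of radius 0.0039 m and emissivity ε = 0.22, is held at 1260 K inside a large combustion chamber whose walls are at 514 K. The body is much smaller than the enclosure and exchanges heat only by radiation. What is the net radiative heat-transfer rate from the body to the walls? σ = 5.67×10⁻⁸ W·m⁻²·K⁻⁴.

For a small grey body in a large enclosure: P_net = εσA(T_body⁴ − T_wall⁴).
A = 4πr² = 1.911×10⁻⁴ m²; T_body⁴ − T_wall⁴ = 2.520×10¹² − 6.980×10¹⁰ = 2.451×10¹² K⁴.
|P_net| = 0.22·5.67×10⁻⁸·1.911×10⁻⁴·2.451×10¹².

P_net ≈ 5.84 W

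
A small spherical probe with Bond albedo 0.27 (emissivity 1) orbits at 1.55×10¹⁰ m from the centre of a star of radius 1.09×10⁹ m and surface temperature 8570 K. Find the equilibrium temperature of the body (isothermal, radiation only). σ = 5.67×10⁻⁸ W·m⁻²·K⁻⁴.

The star's surface emits σT_*⁴; at distance d the flux is S = σT_*⁴(R_*/d)².
S = 5.67×10⁻⁸·(8570)⁴·(1.09×10⁹/1.55×10¹⁰)² = 1.513×10⁶ W/m².
For an isothermal sphere T⁴ = (1−a)S/(4σ) = 4.868×10¹² K⁴.

T ≈ 1490 K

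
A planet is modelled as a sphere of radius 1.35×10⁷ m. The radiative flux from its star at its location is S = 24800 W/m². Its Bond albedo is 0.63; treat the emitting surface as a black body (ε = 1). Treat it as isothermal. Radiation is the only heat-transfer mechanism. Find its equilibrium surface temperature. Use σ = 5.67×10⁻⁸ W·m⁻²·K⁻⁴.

At equilibrium, absorbed power = emitted power.
Absorbing cross-section = πr² = 5.726×10¹⁴ m²; emitting surface = 4πr² = 2.290×10¹⁵ m² (ratio 4).
(1−a)S·A_cross = εσ·A_surf·T⁴  ⇒  T⁴ = (1−a)S/(4σ).
T⁴ = 0.370·24800/(4·5.67×10⁻⁸) = 4.046×10¹⁰ K⁴.
T = (4.046×10¹⁰)^(1/4).

T ≈ 448 K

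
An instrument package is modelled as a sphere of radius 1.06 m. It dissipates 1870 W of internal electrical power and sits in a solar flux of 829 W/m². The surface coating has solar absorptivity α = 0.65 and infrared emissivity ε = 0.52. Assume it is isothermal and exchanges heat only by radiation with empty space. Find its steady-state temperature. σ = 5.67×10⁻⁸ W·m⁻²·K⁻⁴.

At steady state, absorbed solar power + internal power = radiated power.
Absorbed: α·S·A_cross = 0.65·829·3.530 = 1902 W (cross-section πr²).
Total input = 1902 + 1870 = 3772 W.
Radiated: εσ·A_surf·T⁴ with A_surf = 4πr² = 14.12 m².
T⁴ = 3772/(0.52·5.67×10⁻⁸·14.12) = 9.061×10⁹ K⁴.

T ≈ 309 K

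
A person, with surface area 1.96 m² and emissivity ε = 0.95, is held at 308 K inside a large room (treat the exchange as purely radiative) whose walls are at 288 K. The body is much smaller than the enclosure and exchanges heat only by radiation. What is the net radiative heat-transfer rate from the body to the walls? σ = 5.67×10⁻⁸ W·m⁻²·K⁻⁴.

P_net ≈ 224 W

For a small grey body in a large enclosure: P_net = εσA(T_body⁴ − T_wall⁴).
A = 1.96 m²; T_body⁴ − T_wall⁴ = 8.999×10⁹ − 6.880×10⁹ = 2.119×10⁹ K⁴.
|P_net| = 0.95·5.67×10⁻⁸·1.960·2.119×10⁹.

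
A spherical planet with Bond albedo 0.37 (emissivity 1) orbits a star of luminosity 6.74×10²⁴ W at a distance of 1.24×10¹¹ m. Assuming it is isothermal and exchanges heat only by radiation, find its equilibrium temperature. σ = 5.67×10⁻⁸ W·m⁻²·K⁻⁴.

First find the stellar flux at distance d: S = L/(4πd²) = 6.74×10²⁴/(4π·(1.24×10¹¹)²) = 34.88 W/m².
For an isothermal sphere, absorbed (1−a)S·πr² = emitted σ·4πr²·T⁴, so T⁴ = (1−a)S/(4σ).
T⁴ = 0.630·34.88/(4·5.67×10⁻⁸) = 9.690×10⁷ K⁴.

T ≈ 99.2 K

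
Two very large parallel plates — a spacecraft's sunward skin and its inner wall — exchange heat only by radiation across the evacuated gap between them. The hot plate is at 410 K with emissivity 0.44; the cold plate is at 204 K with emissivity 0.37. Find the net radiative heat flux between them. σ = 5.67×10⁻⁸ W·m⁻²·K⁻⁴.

For two infinite grey parallel plates, q = σ(T₁⁴ − T₂⁴)/(1/ε₁ + 1/ε₂ − 1).
T₁⁴ − T₂⁴ = 2.826×10¹⁰ − 1.732×10⁹ = 2.653×10¹⁰ K⁴.
1/ε₁ + 1/ε₂ − 1 = 2.273 + 2.703 − 1 = 3.975.
q = 5.67×10⁻⁸ × 2.653×10¹⁰ / 3.975.

q ≈ 378 W/m²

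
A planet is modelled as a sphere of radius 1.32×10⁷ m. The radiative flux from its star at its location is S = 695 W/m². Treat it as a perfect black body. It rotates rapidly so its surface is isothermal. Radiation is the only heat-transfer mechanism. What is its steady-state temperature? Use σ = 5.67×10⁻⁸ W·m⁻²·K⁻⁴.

At equilibrium, absorbed power = emitted power.
Absorbing cross-section = πr² = 5.474×10¹⁴ m²; emitting surface = 4πr² = 2.190×10¹⁵ m² (ratio 4).
S·A_cross = εσ·A_surf·T⁴  ⇒  T⁴ = S/(4σ).
T⁴ = 1.00·695/(4·5.67×10⁻⁸) = 3.064×10⁹ K⁴.
T = (3.064×10⁹)^(1/4).

T ≈ 235 K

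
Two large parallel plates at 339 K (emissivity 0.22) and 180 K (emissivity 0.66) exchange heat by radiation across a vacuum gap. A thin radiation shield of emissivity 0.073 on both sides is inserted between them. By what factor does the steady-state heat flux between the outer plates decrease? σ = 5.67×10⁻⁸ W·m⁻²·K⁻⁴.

Without shield: q₀ = σΔ(T⁴)/(1/ε₁+1/ε₂−1) with denominator 5.061.
With shield the two gaps are in series; the resistances add: (1/ε₁+1/ε_s−1)+(1/ε_s+1/ε₂−1) = 17.24+14.21 = 31.46.
Heat-flux ratio q₀/q = 31.46/5.061.

factor ≈ 6.22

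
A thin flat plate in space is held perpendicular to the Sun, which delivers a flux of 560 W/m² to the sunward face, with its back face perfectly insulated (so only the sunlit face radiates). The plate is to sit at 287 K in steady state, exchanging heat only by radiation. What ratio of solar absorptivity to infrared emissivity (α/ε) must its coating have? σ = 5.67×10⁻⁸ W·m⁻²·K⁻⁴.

Balance: αS·A = εσ·1A·T⁴ ⇒ α/ε = σT⁴/S.
α/ε = 5.67×10⁻⁸·(287)⁴/560 = 5.67×10⁻⁸·6.785×10⁹/560.

α/ε ≈ 0.687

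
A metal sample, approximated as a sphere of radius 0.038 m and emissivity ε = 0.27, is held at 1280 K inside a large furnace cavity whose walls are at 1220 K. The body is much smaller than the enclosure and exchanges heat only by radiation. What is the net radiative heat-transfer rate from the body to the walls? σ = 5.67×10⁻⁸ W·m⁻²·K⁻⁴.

P_net ≈ 130 W

For a small grey body in a large enclosure: P_net = εσA(T_body⁴ − T_wall⁴).
A = 4πr² = 0.01815 m²; T_body⁴ − T_wall⁴ = 2.684×10¹² − 2.215×10¹² = 4.690×10¹¹ K⁴.
|P_net| = 0.27·5.67×10⁻⁸·0.01815·4.690×10¹¹.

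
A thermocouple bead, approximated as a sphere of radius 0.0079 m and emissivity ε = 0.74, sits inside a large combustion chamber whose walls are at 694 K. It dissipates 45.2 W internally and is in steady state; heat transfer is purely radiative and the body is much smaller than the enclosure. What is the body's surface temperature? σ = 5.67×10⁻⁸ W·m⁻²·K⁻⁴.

T ≈ 1130 K

For a small grey body in a large enclosure, net radiated power = εσA(T⁴ − T_w⁴).
Steady state: P = εσA(T⁴ − T_w⁴) with A = 4πr² = 7.843×10⁻⁴ m².
T⁴ = P/(εσA) + T_w⁴ = 45.2/(0.74·5.67×10⁻⁸·7.843×10⁻⁴) + (694)⁴
    = 1.374×10¹² + 2.320×10¹¹ = 1.606×10¹² K⁴.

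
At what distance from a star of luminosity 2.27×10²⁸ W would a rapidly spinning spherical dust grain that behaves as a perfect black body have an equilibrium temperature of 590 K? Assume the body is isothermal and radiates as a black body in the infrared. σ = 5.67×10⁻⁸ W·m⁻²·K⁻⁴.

d ≈ 2.56×10¹¹ m

For an isothermal black-emitting sphere, (1−a)S·πr² = σ·4πr²·T⁴ ⇒ S = 4σT⁴/(1−a).
S = 4·5.67×10⁻⁸·(590)⁴/1.00 = 27480 W/m².
Flux falls as S = L/(4πd²), so d = √(L/(4πS)) = √(2.27×10²⁸/(4π·27480)).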